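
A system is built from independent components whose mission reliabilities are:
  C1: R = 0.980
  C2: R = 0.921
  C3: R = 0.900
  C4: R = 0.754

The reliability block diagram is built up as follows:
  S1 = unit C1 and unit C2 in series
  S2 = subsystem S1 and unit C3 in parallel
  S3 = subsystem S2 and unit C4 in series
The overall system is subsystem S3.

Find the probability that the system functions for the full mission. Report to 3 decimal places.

Series (C1 and C2): 0.98000 × 0.92100 = 0.90258
Parallel ([0.90258] and C3): 1 − (1 − 0.90258)(1 − 0.90000) = 0.99026
Series ([0.99026] and C4): 0.99026 × 0.75400 = 0.747

0.747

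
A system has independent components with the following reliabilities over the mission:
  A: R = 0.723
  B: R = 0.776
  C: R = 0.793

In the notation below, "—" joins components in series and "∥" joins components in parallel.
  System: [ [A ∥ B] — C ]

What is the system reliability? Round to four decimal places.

0.7438

Parallel (A and B): 1 − (1 − 0.723000)(1 − 0.776000) = 0.937952
Series ([0.937952] and C): 0.937952 × 0.793000 = 0.7438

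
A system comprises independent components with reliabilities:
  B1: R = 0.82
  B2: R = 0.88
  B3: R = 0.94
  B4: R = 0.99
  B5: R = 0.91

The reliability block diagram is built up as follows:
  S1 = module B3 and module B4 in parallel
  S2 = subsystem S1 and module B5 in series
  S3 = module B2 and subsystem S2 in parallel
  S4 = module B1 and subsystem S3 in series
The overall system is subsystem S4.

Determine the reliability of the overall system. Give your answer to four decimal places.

Parallel (B3 and B4): 1 − (1 − 0.940000)(1 − 0.990000) = 0.999400
Series ([0.999400] and B5): 0.999400 × 0.910000 = 0.909454
Parallel (B2 and [0.909454]): 1 − (1 − 0.880000)(1 − 0.909454) = 0.989134
Series (B1 and [0.989134]): 0.820000 × 0.989134 = 0.8111

0.8111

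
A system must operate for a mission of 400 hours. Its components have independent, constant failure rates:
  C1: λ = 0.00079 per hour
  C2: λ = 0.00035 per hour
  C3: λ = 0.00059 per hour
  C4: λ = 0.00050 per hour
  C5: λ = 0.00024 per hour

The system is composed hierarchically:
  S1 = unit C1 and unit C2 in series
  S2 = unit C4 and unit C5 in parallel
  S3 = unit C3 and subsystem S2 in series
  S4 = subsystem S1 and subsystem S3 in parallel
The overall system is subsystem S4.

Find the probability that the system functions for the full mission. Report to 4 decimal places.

0.9182

R(C1) = exp(−0.00079 × 400) = 0.729059
R(C2) = exp(−0.00035 × 400) = 0.869358
R(C3) = exp(−0.00059 × 400) = 0.789781
R(C4) = exp(−0.00050 × 400) = 0.818731
R(C5) = exp(−0.00024 × 400) = 0.908464
Series (C1 and C2): 0.729059 × 0.869358 = 0.633813
Parallel (C4 and C5): 1 − (1 − 0.818731)(1 − 0.908464) = 0.983407
Series (C3 and [0.983407]): 0.789781 × 0.983407 = 0.776676
Parallel ([0.633813] and [0.776676]): 1 − (1 − 0.633813)(1 − 0.776676) = 0.9182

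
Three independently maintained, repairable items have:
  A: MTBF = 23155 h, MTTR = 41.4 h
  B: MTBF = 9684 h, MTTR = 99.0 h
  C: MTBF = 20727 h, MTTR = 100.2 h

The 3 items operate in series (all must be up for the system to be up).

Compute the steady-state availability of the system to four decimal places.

A(A) = MTBF/(MTBF+MTTR) = 23155/(23155+41.4) = 0.998215
A(B) = MTBF/(MTBF+MTTR) = 9684/(9684+99.0) = 0.989880
A(C) = MTBF/(MTBF+MTTR) = 20727/(20727+100.2) = 0.995189
Series availability: 0.998215 × 0.989880 × 0.995189 = 0.9834

0.9834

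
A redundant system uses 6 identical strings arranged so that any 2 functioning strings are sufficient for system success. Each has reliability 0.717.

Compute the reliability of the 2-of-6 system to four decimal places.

R = Σ_{i=2}^{6} C(6,i) p^i (1−p)^{6−i} with p = 0.717
C(6,2)·0.717^2·0.283^4 = 0.049462
C(6,3)·0.717^3·0.283^3 = 0.167089
C(6,4)·0.717^4·0.283^2 = 0.317498
C(6,5)·0.717^5·0.283^1 = 0.321761
C(6,6)·0.717^6·0.283^0 = 0.135867
Sum = 0.9917

0.9917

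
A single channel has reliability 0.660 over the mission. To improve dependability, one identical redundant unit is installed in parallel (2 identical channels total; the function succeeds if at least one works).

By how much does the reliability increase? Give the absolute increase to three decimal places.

0.224

R_before = 0.660
R_after = 1 − (1 − 0.660)^2 = 0.884
ΔR = 0.884 − 0.660 = 0.224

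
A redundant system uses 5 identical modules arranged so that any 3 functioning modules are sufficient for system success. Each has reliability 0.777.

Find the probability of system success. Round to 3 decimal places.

0.923

R = Σ_{i=3}^{5} C(5,i) p^i (1−p)^{5−i} with p = 0.777
C(5,3)·0.777^3·0.223^2 = 0.23328
C(5,4)·0.777^4·0.223^1 = 0.40640
C(5,5)·0.777^5·0.223^0 = 0.28321
Sum = 0.923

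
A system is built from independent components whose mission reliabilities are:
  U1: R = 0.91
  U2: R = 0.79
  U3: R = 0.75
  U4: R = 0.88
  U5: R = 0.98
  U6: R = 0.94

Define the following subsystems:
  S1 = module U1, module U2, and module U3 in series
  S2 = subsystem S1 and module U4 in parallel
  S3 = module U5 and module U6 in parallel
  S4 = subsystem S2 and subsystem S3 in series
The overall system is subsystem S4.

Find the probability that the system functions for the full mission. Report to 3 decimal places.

Series (U1, U2, and U3): 0.91000 × 0.79000 × 0.75000 = 0.53918
Parallel ([0.53918] and U4): 1 − (1 − 0.53918)(1 − 0.88000) = 0.94470
Parallel (U5 and U6): 1 − (1 − 0.98000)(1 − 0.94000) = 0.99880
Series ([0.94470] and [0.99880]): 0.94470 × 0.99880 = 0.944

0.944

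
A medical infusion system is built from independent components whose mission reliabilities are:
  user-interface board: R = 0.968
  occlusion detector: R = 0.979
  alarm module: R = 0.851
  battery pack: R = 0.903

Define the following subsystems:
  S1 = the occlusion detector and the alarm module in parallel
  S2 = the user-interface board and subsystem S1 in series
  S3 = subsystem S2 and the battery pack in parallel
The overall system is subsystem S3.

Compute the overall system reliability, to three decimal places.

Parallel (occlusion detector and alarm module): 1 − (1 − 0.97900)(1 − 0.85100) = 0.99687
Series (user-interface board and [0.99687]): 0.96800 × 0.99687 = 0.96497
Parallel ([0.96497] and battery pack): 1 − (1 − 0.96497)(1 − 0.90300) = 0.997

0.997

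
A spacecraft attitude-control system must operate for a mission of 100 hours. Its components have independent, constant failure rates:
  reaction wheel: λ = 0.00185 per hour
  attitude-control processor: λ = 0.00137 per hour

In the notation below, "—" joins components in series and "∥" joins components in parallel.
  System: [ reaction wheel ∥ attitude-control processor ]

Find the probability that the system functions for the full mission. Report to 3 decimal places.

0.978

R(reaction wheel) = exp(−0.00185 × 100) = 0.83110
R(attitude-control processor) = exp(−0.00137 × 100) = 0.87197
Parallel (reaction wheel and attitude-control processor): 1 − (1 − 0.83110)(1 − 0.87197) = 0.978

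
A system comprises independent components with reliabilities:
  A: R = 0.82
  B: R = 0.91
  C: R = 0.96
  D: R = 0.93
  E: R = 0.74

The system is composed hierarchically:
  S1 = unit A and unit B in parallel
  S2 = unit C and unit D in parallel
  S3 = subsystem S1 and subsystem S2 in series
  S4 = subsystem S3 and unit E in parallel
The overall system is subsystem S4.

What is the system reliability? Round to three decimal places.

Parallel (A and B): 1 − (1 − 0.82000)(1 − 0.91000) = 0.98380
Parallel (C and D): 1 − (1 − 0.96000)(1 − 0.93000) = 0.99720
Series ([0.98380] and [0.99720]): 0.98380 × 0.99720 = 0.98105
Parallel ([0.98105] and E): 1 − (1 − 0.98105)(1 − 0.74000) = 0.995

0.995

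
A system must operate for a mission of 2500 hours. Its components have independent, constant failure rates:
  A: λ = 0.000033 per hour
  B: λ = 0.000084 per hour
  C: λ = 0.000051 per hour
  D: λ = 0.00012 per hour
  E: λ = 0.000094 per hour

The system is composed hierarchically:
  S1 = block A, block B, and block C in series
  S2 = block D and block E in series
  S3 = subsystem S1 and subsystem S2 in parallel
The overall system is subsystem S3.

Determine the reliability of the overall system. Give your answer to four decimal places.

0.8579

R(A) = exp(−0.000033 × 2500) = 0.920811
R(B) = exp(−0.000084 × 2500) = 0.810584
R(C) = exp(−0.000051 × 2500) = 0.880293
R(D) = exp(−0.00012 × 2500) = 0.740818
R(E) = exp(−0.000094 × 2500) = 0.790571
Series (A, B, and C): 0.920811 × 0.810584 × 0.880293 = 0.657046
Series (D and E): 0.740818 × 0.790571 = 0.585669
Parallel ([0.657046] and [0.585669]): 1 − (1 − 0.657046)(1 − 0.585669) = 0.8579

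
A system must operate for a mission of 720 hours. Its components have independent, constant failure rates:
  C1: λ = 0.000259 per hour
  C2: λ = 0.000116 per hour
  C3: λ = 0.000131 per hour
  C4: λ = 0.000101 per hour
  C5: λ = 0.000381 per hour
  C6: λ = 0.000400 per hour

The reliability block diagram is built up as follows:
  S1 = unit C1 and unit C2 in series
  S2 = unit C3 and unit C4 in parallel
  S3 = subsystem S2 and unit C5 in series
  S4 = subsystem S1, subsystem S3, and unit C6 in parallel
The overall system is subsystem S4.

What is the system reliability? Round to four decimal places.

R(C1) = exp(−0.000259 × 720) = 0.829875
R(C2) = exp(−0.000116 × 720) = 0.919873
R(C3) = exp(−0.000131 × 720) = 0.909992
R(C4) = exp(−0.000101 × 720) = 0.929861
R(C5) = exp(−0.000381 × 720) = 0.760089
R(C6) = exp(−0.000400 × 720) = 0.749762
Series (C1 and C2): 0.829875 × 0.919873 = 0.763380
Parallel (C3 and C4): 1 − (1 − 0.909992)(1 − 0.929861) = 0.993687
Series ([0.993687] and C5): 0.993687 × 0.760089 = 0.755291
Parallel ([0.763380], [0.755291], and C6): 1 − (1 − 0.763380)(1 − 0.755291)(1 − 0.749762) = 0.9855

0.9855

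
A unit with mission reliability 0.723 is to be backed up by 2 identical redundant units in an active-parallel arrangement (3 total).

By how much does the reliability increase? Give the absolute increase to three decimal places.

R_before = 0.723
R_after = 1 − (1 − 0.723)^3 = 0.979
ΔR = 0.979 − 0.723 = 0.256

0.256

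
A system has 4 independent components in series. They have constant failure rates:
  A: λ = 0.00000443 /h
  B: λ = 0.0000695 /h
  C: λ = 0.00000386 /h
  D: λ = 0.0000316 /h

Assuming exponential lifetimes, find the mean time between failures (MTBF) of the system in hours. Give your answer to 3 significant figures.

Series of exponential components: λ_sys = Σ λ_i
λ_sys = 0.00000443 + 0.0000695 + 0.00000386 + 0.0000316 = 1.0939e-04 /h
MTBF = 1 / λ_sys = 9140 h

9140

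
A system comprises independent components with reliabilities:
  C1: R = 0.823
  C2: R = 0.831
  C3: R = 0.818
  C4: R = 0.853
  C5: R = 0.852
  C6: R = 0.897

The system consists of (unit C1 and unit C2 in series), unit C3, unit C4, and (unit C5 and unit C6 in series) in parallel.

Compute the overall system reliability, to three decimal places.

0.998

Series (C1 and C2): 0.82300 × 0.83100 = 0.68391
Series (C5 and C6): 0.85200 × 0.89700 = 0.76424
Parallel ([0.68391], C3, C4, and [0.76424]): 1 − (1 − 0.68391)(1 − 0.81800)(1 − 0.85300)(1 − 0.76424) = 0.998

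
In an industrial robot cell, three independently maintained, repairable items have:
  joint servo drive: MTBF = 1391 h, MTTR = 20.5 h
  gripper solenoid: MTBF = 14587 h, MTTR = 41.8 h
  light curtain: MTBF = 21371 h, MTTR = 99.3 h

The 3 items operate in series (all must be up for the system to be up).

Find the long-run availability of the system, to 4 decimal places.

A(joint servo drive) = MTBF/(MTBF+MTTR) = 1391/(1391+20.5) = 0.985476
A(gripper solenoid) = MTBF/(MTBF+MTTR) = 14587/(14587+41.8) = 0.997143
A(light curtain) = MTBF/(MTBF+MTTR) = 21371/(21371+99.3) = 0.995375
Series availability: 0.985476 × 0.997143 × 0.995375 = 0.9781

0.9781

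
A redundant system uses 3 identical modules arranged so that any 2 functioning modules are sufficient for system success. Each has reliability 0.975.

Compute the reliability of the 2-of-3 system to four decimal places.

R = Σ_{i=2}^{3} C(3,i) p^i (1−p)^{3−i} with p = 0.975
C(3,2)·0.975^2·0.025^1 = 0.071297
C(3,3)·0.975^3·0.025^0 = 0.926859
Sum = 0.9982

0.9982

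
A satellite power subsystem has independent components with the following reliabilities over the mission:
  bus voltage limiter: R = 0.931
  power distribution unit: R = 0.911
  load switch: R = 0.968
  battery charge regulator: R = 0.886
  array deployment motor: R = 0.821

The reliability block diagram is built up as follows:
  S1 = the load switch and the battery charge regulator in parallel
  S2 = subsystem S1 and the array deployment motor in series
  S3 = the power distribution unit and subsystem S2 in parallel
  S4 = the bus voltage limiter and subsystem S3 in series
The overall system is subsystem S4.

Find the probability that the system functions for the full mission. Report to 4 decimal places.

Parallel (load switch and battery charge regulator): 1 − (1 − 0.968000)(1 − 0.886000) = 0.996352
Series ([0.996352] and array deployment motor): 0.996352 × 0.821000 = 0.818005
Parallel (power distribution unit and [0.818005]): 1 − (1 − 0.911000)(1 − 0.818005) = 0.983802
Series (bus voltage limiter and [0.983802]): 0.931000 × 0.983802 = 0.9159

0.9159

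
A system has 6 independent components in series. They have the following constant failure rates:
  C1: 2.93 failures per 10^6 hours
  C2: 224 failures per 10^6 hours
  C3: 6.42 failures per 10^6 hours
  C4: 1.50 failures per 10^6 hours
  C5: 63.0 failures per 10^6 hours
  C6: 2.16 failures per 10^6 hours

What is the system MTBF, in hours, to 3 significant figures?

Series of exponential components: λ_sys = Σ λ_i
λ_sys = 0.00000293 + 0.000224 + 0.00000642 + 0.00000150 + 0.0000630 + 0.00000216 = 3.0001e-04 /h
MTBF = 1 / λ_sys = 3330 h

3330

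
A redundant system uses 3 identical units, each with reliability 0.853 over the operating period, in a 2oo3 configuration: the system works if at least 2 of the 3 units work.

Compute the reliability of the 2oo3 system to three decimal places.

0.942

R = Σ_{i=2}^{3} C(3,i) p^i (1−p)^{3−i} with p = 0.853
C(3,2)·0.853^2·0.147^1 = 0.32088
C(3,3)·0.853^3·0.147^0 = 0.62065
Sum = 0.942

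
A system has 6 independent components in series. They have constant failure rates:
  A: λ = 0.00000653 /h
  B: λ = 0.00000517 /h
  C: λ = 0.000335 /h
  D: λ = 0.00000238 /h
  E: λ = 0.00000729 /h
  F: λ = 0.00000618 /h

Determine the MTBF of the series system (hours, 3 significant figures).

2760

Series of exponential components: λ_sys = Σ λ_i
λ_sys = 0.00000653 + 0.00000517 + 0.000335 + 0.00000238 + 0.00000729 + 0.00000618 = 3.6255e-04 /h
MTBF = 1 / λ_sys = 2760 h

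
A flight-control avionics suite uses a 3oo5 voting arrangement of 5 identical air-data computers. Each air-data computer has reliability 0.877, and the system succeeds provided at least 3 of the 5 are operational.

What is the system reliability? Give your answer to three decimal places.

R = Σ_{i=3}^{5} C(5,i) p^i (1−p)^{5−i} with p = 0.877
C(5,3)·0.877^3·0.123^2 = 0.10205
C(5,4)·0.877^4·0.123^1 = 0.36381
C(5,5)·0.877^5·0.123^0 = 0.51880
Sum = 0.985

0.985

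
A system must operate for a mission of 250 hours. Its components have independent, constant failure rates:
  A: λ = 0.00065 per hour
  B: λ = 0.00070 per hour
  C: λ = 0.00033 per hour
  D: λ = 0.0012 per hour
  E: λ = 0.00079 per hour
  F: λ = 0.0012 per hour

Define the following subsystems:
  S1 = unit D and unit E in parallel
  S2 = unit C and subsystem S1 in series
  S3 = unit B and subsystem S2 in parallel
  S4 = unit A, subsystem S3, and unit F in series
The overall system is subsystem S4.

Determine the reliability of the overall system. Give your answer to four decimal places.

R(A) = exp(−0.00065 × 250) = 0.850016
R(B) = exp(−0.00070 × 250) = 0.839457
R(C) = exp(−0.00033 × 250) = 0.920811
R(D) = exp(−0.0012 × 250) = 0.740818
R(E) = exp(−0.00079 × 250) = 0.820780
R(F) = exp(−0.0012 × 250) = 0.740818
Parallel (D and E): 1 − (1 − 0.740818)(1 − 0.820780) = 0.953549
Series (C and [0.953549]): 0.920811 × 0.953549 = 0.878038
Parallel (B and [0.878038]): 1 − (1 − 0.839457)(1 − 0.878038) = 0.980420
Series (A, [0.980420], and F): 0.850016 × 0.980420 × 0.740818 = 0.6174

0.6174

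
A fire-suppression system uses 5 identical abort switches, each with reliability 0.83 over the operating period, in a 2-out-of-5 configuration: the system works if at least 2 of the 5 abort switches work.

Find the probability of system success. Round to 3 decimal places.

0.996

R = Σ_{i=2}^{5} C(5,i) p^i (1−p)^{5−i} with p = 0.83
C(5,2)·0.83^2·0.17^3 = 0.03385
C(5,3)·0.83^3·0.17^2 = 0.16525
C(5,4)·0.83^4·0.17^1 = 0.40340
C(5,5)·0.83^5·0.17^0 = 0.39390
Sum = 0.996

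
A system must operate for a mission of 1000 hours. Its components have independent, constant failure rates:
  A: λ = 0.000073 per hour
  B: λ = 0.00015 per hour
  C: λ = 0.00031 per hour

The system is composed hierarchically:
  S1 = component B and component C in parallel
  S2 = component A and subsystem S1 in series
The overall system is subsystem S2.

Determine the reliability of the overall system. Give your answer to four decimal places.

0.8951

R(A) = exp(−0.000073 × 1000) = 0.929601
R(B) = exp(−0.00015 × 1000) = 0.860708
R(C) = exp(−0.00031 × 1000) = 0.733447
Parallel (B and C): 1 − (1 − 0.860708)(1 − 0.733447) = 0.962871
Series (A and [0.962871]): 0.929601 × 0.962871 = 0.8951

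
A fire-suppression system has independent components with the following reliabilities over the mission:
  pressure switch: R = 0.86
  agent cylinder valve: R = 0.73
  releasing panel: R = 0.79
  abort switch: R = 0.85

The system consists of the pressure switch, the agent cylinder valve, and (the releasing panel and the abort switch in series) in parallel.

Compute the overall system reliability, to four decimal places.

0.9876

Series (releasing panel and abort switch): 0.790000 × 0.850000 = 0.671500
Parallel (pressure switch, agent cylinder valve, and [0.671500]): 1 − (1 − 0.860000)(1 − 0.730000)(1 − 0.671500) = 0.9876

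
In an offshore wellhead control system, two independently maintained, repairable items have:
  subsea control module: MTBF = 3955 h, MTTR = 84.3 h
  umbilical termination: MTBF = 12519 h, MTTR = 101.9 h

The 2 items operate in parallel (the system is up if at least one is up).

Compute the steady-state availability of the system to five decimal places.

0.99983

A(subsea control module) = MTBF/(MTBF+MTTR) = 3955/(3955+84.3) = 0.979130
A(umbilical termination) = MTBF/(MTBF+MTTR) = 12519/(12519+101.9) = 0.991926
Parallel availability: 1 − (1 − 0.979130)(1 − 0.991926) = 0.99983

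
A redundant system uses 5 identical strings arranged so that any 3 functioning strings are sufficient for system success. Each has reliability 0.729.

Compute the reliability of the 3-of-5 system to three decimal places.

0.873

R = Σ_{i=3}^{5} C(5,i) p^i (1−p)^{5−i} with p = 0.729
C(5,3)·0.729^3·0.271^2 = 0.28453
C(5,4)·0.729^4·0.271^1 = 0.38269
C(5,5)·0.729^5·0.271^0 = 0.20589
Sum = 0.873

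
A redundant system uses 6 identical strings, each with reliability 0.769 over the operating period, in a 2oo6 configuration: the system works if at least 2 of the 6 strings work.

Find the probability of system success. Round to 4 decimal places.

0.9968

R = Σ_{i=2}^{6} C(6,i) p^i (1−p)^{6−i} with p = 0.769
C(6,2)·0.769^2·0.231^4 = 0.025258
C(6,3)·0.769^3·0.231^3 = 0.112110
C(6,4)·0.769^4·0.231^2 = 0.279911
C(6,5)·0.769^5·0.231^1 = 0.372730
C(6,6)·0.769^6·0.231^0 = 0.206804
Sum = 0.9968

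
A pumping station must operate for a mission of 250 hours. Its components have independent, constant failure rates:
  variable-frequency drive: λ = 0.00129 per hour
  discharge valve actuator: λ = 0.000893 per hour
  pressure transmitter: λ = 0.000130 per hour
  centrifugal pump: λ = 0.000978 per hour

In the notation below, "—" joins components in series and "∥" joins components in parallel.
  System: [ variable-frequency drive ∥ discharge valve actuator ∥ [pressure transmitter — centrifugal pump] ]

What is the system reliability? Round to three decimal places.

R(variable-frequency drive) = exp(−0.00129 × 250) = 0.72434
R(discharge valve actuator) = exp(−0.000893 × 250) = 0.79991
R(pressure transmitter) = exp(−0.000130 × 250) = 0.96802
R(centrifugal pump) = exp(−0.000978 × 250) = 0.78310
Series (pressure transmitter and centrifugal pump): 0.96802 × 0.78310 = 0.75806
Parallel (variable-frequency drive, discharge valve actuator, and [0.75806]): 1 − (1 − 0.72434)(1 − 0.79991)(1 − 0.75806) = 0.987

0.987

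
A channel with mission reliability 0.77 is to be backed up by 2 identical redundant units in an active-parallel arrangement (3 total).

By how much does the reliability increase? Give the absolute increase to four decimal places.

R_before = 0.77
R_after = 1 − (1 − 0.77)^3 = 0.9878
ΔR = 0.9878 − 0.77 = 0.2178

0.2178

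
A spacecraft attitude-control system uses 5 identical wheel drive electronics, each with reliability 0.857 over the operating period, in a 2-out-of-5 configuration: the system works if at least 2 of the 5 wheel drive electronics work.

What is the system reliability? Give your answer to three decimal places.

R = Σ_{i=2}^{5} C(5,i) p^i (1−p)^{5−i} with p = 0.857
C(5,2)·0.857^2·0.143^3 = 0.02148
C(5,3)·0.857^3·0.143^2 = 0.12871
C(5,4)·0.857^4·0.143^1 = 0.38568
C(5,5)·0.857^5·0.143^0 = 0.46228
Sum = 0.998

0.998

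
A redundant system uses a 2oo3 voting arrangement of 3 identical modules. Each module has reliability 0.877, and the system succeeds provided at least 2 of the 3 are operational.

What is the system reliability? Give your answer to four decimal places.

R = Σ_{i=2}^{3} C(3,i) p^i (1−p)^{3−i} with p = 0.877
C(3,2)·0.877^2·0.123^1 = 0.283809
C(3,3)·0.877^3·0.123^0 = 0.674526
Sum = 0.9583

0.9583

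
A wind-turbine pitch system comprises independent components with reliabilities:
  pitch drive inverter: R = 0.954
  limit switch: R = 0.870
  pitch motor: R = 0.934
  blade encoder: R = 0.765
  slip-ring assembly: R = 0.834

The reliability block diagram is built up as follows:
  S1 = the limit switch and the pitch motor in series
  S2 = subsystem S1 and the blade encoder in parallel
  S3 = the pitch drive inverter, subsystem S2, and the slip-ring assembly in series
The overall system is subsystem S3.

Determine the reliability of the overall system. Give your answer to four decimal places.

0.7606

Series (limit switch and pitch motor): 0.870000 × 0.934000 = 0.812580
Parallel ([0.812580] and blade encoder): 1 − (1 − 0.812580)(1 − 0.765000) = 0.955956
Series (pitch drive inverter, [0.955956], and slip-ring assembly): 0.954000 × 0.955956 × 0.834000 = 0.7606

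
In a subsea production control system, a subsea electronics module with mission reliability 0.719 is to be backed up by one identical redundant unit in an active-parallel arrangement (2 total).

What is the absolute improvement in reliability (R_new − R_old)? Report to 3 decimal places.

0.202

R_before = 0.719
R_after = 1 − (1 − 0.719)^2 = 0.921
ΔR = 0.921 − 0.719 = 0.202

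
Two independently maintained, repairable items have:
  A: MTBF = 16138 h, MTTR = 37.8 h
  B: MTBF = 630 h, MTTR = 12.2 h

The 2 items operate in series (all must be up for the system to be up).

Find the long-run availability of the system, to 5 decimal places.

0.97871

A(A) = MTBF/(MTBF+MTTR) = 16138/(16138+37.8) = 0.997663
A(B) = MTBF/(MTBF+MTTR) = 630/(630+12.2) = 0.981003
Series availability: 0.997663 × 0.981003 = 0.97871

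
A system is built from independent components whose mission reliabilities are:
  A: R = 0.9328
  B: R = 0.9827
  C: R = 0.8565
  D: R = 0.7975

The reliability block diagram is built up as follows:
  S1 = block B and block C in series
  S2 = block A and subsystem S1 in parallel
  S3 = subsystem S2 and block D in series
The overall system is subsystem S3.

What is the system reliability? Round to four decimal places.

Series (B and C): 0.982700 × 0.856500 = 0.841683
Parallel (A and [0.841683]): 1 − (1 − 0.932800)(1 − 0.841683) = 0.989361
Series ([0.989361] and D): 0.989361 × 0.797500 = 0.7890

0.7890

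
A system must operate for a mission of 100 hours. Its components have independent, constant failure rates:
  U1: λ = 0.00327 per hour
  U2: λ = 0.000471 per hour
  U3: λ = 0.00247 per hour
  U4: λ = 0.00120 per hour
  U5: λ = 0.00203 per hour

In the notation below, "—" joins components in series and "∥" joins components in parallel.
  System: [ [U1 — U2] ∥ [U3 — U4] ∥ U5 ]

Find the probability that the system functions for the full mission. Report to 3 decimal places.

0.982

R(U1) = exp(−0.00327 × 100) = 0.72108
R(U2) = exp(−0.000471 × 100) = 0.95399
R(U3) = exp(−0.00247 × 100) = 0.78114
R(U4) = exp(−0.00120 × 100) = 0.88692
R(U5) = exp(−0.00203 × 100) = 0.81628
Series (U1 and U2): 0.72108 × 0.95399 = 0.68790
Series (U3 and U4): 0.78114 × 0.88692 = 0.69281
Parallel ([0.68790], [0.69281], and U5): 1 − (1 − 0.68790)(1 − 0.69281)(1 − 0.81628) = 0.982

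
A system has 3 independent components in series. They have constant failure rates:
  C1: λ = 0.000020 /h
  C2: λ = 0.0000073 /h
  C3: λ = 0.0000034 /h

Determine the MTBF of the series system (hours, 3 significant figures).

Series of exponential components: λ_sys = Σ λ_i
λ_sys = 0.000020 + 0.0000073 + 0.0000034 = 3.0700e-05 /h
MTBF = 1 / λ_sys = 32600 h

32600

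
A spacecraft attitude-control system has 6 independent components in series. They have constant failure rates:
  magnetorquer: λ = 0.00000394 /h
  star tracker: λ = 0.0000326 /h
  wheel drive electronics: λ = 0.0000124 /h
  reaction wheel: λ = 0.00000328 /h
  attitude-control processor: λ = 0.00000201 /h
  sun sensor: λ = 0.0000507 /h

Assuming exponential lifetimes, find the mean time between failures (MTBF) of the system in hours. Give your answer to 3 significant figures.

9530

Series of exponential components: λ_sys = Σ λ_i
λ_sys = 0.00000394 + 0.0000326 + 0.0000124 + 0.00000328 + 0.00000201 + 0.0000507 = 1.0493e-04 /h
MTBF = 1 / λ_sys = 9530 h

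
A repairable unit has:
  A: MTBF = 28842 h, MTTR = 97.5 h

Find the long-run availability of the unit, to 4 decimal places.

A(A) = MTBF/(MTBF+MTTR) = 28842/(28842+97.5) = 0.9966

0.9966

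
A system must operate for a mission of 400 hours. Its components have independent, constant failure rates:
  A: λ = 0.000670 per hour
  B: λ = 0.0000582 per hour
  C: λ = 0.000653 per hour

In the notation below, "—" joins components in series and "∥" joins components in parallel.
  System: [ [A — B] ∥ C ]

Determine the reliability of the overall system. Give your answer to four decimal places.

0.9419

R(A) = exp(−0.000670 × 400) = 0.764908
R(B) = exp(−0.0000582 × 400) = 0.976989
R(C) = exp(−0.000653 × 400) = 0.770127
Series (A and B): 0.764908 × 0.976989 = 0.747307
Parallel ([0.747307] and C): 1 − (1 − 0.747307)(1 − 0.770127) = 0.9419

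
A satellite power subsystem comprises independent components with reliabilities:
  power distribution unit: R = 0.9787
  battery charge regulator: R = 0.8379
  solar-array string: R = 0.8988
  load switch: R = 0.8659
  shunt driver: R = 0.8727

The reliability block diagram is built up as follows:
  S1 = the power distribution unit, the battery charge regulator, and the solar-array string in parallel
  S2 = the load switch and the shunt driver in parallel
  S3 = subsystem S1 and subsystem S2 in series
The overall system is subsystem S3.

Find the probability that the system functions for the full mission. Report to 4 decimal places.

0.9826

Parallel (power distribution unit, battery charge regulator, and solar-array string): 1 − (1 − 0.978700)(1 − 0.837900)(1 − 0.898800) = 0.999651
Parallel (load switch and shunt driver): 1 − (1 − 0.865900)(1 − 0.872700) = 0.982929
Series ([0.999651] and [0.982929]): 0.999651 × 0.982929 = 0.9826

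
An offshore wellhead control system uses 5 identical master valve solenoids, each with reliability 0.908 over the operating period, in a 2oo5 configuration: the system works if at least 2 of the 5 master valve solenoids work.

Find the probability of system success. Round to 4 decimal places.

R = Σ_{i=2}^{5} C(5,i) p^i (1−p)^{5−i} with p = 0.908
C(5,2)·0.908^2·0.092^3 = 0.006420
C(5,3)·0.908^3·0.092^2 = 0.063363
C(5,4)·0.908^4·0.092^1 = 0.312681
C(5,5)·0.908^5·0.092^0 = 0.617205
Sum = 0.9997

0.9997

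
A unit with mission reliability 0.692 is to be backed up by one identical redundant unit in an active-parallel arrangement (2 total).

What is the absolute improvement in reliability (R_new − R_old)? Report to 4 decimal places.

R_before = 0.692
R_after = 1 − (1 − 0.692)^2 = 0.9051
ΔR = 0.9051 − 0.692 = 0.2131

0.2131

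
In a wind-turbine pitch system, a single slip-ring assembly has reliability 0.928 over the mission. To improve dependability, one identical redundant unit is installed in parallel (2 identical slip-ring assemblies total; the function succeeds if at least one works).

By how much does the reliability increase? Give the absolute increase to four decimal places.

R_before = 0.928
R_after = 1 − (1 − 0.928)^2 = 0.9948
ΔR = 0.9948 − 0.928 = 0.0668

0.0668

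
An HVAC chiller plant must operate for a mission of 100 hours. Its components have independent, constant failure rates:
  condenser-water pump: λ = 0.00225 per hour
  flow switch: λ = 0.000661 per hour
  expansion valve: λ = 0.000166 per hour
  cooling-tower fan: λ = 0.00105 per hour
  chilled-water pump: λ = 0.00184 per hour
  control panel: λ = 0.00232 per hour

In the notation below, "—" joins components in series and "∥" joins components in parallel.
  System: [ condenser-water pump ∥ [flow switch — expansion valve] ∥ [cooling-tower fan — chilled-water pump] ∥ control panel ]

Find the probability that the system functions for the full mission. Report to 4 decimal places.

0.9992

R(condenser-water pump) = exp(−0.00225 × 100) = 0.798516
R(flow switch) = exp(−0.000661 × 100) = 0.936037
R(expansion valve) = exp(−0.000166 × 100) = 0.983537
R(cooling-tower fan) = exp(−0.00105 × 100) = 0.900325
R(chilled-water pump) = exp(−0.00184 × 100) = 0.831936
R(control panel) = exp(−0.00232 × 100) = 0.792946
Series (flow switch and expansion valve): 0.936037 × 0.983537 = 0.920627
Series (cooling-tower fan and chilled-water pump): 0.900325 × 0.831936 = 0.749013
Parallel (condenser-water pump, [0.920627], [0.749013], and control panel): 1 − (1 − 0.798516)(1 − 0.920627)(1 − 0.749013)(1 − 0.792946) = 0.9992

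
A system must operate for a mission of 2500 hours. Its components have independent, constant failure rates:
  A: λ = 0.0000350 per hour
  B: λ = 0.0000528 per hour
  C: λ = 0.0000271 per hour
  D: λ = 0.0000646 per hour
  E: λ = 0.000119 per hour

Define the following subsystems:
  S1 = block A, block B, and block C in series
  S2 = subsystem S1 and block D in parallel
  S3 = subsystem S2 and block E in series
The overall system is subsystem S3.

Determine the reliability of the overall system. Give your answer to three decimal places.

R(A) = exp(−0.0000350 × 2500) = 0.91622
R(B) = exp(−0.0000528 × 2500) = 0.87634
R(C) = exp(−0.0000271 × 2500) = 0.93449
R(D) = exp(−0.0000646 × 2500) = 0.85087
R(E) = exp(−0.000119 × 2500) = 0.74267
Series (A, B, and C): 0.91622 × 0.87634 × 0.93449 = 0.75032
Parallel ([0.75032] and D): 1 − (1 − 0.75032)(1 − 0.85087) = 0.96277
Series ([0.96277] and E): 0.96277 × 0.74267 = 0.715

0.715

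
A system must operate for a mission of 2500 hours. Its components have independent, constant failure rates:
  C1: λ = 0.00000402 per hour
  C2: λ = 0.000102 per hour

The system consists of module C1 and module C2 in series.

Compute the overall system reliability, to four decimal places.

R(C1) = exp(−0.00000402 × 2500) = 0.990000
R(C2) = exp(−0.000102 × 2500) = 0.774916
Series (C1 and C2): 0.990000 × 0.774916 = 0.7672

0.7672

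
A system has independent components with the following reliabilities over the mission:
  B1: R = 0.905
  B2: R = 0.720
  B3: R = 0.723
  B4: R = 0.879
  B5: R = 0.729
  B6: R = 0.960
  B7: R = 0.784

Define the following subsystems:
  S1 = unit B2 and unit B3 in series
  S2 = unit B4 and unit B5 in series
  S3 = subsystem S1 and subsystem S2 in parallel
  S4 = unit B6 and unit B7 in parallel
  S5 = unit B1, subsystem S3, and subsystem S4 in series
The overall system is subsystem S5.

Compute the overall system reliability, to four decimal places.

Series (B2 and B3): 0.720000 × 0.723000 = 0.520560
Series (B4 and B5): 0.879000 × 0.729000 = 0.640791
Parallel ([0.520560] and [0.640791]): 1 − (1 − 0.520560)(1 − 0.640791) = 0.827781
Parallel (B6 and B7): 1 − (1 − 0.960000)(1 − 0.784000) = 0.991360
Series (B1, [0.827781], and [0.991360]): 0.905000 × 0.827781 × 0.991360 = 0.7427

0.7427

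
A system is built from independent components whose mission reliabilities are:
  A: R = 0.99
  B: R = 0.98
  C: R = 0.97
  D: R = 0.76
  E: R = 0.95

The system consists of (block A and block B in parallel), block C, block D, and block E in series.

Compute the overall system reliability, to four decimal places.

0.7002

Parallel (A and B): 1 − (1 − 0.990000)(1 − 0.980000) = 0.999800
Series ([0.999800], C, D, and E): 0.999800 × 0.970000 × 0.760000 × 0.950000 = 0.7002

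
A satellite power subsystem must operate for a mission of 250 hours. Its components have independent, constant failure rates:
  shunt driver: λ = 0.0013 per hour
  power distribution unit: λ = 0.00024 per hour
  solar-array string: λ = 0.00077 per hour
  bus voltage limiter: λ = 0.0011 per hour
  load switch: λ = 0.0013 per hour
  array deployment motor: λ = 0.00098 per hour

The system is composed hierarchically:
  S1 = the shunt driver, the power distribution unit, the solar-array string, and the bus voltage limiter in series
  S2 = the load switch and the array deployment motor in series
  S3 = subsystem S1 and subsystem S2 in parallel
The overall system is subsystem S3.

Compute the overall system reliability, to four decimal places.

R(shunt driver) = exp(−0.0013 × 250) = 0.722527
R(power distribution unit) = exp(−0.00024 × 250) = 0.941765
R(solar-array string) = exp(−0.00077 × 250) = 0.824894
R(bus voltage limiter) = exp(−0.0011 × 250) = 0.759572
R(load switch) = exp(−0.0013 × 250) = 0.722527
R(array deployment motor) = exp(−0.00098 × 250) = 0.782705
Series (shunt driver, power distribution unit, solar-array string, and bus voltage limiter): 0.722527 × 0.941765 × 0.824894 × 0.759572 = 0.426347
Series (load switch and array deployment motor): 0.722527 × 0.782705 = 0.565525
Parallel ([0.426347] and [0.565525]): 1 − (1 − 0.426347)(1 − 0.565525) = 0.7508

0.7508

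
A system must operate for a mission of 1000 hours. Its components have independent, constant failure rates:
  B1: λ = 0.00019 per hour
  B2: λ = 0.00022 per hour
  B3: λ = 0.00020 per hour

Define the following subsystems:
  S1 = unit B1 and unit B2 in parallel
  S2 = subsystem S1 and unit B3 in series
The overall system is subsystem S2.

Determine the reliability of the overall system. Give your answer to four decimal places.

0.7908

R(B1) = exp(−0.00019 × 1000) = 0.826959
R(B2) = exp(−0.00022 × 1000) = 0.802519
R(B3) = exp(−0.00020 × 1000) = 0.818731
Parallel (B1 and B2): 1 − (1 − 0.826959)(1 − 0.802519) = 0.965828
Series ([0.965828] and B3): 0.965828 × 0.818731 = 0.7908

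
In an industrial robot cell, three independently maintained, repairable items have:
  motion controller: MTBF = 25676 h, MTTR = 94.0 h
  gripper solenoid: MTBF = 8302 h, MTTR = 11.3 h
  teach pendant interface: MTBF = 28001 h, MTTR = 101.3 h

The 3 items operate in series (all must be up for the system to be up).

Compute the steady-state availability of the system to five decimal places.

0.99141

A(motion controller) = MTBF/(MTBF+MTTR) = 25676/(25676+94.0) = 0.996352
A(gripper solenoid) = MTBF/(MTBF+MTTR) = 8302/(8302+11.3) = 0.998641
A(teach pendant interface) = MTBF/(MTBF+MTTR) = 28001/(28001+101.3) = 0.996395
Series availability: 0.996352 × 0.998641 × 0.996395 = 0.99141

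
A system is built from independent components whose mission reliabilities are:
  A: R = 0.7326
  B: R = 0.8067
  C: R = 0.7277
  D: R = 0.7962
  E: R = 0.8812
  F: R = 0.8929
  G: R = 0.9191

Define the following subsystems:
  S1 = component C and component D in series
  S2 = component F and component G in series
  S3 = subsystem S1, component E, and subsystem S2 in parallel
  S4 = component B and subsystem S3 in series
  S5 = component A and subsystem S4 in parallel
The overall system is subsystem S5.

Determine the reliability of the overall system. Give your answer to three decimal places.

Series (C and D): 0.72770 × 0.79620 = 0.57939
Series (F and G): 0.89290 × 0.91910 = 0.82066
Parallel ([0.57939], E, and [0.82066]): 1 − (1 − 0.57939)(1 − 0.88120)(1 − 0.82066) = 0.99104
Series (B and [0.99104]): 0.80670 × 0.99104 = 0.79947
Parallel (A and [0.79947]): 1 − (1 − 0.73260)(1 − 0.79947) = 0.946

0.946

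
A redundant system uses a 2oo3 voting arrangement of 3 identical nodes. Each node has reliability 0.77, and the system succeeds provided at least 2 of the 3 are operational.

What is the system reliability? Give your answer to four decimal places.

R = Σ_{i=2}^{3} C(3,i) p^i (1−p)^{3−i} with p = 0.77
C(3,2)·0.77^2·0.23^1 = 0.409101
C(3,3)·0.77^3·0.23^0 = 0.456533
Sum = 0.8656

0.8656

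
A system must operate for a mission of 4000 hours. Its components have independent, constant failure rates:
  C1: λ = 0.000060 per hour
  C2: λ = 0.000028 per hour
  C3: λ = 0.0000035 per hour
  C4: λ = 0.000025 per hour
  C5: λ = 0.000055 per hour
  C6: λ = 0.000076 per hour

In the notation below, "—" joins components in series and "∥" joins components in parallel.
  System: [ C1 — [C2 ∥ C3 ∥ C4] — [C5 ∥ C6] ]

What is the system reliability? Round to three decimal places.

0.746

R(C1) = exp(−0.000060 × 4000) = 0.78663
R(C2) = exp(−0.000028 × 4000) = 0.89404
R(C3) = exp(−0.0000035 × 4000) = 0.98610
R(C4) = exp(−0.000025 × 4000) = 0.90484
R(C5) = exp(−0.000055 × 4000) = 0.80252
R(C6) = exp(−0.000076 × 4000) = 0.73786
Parallel (C2, C3, and C4): 1 − (1 − 0.89404)(1 − 0.98610)(1 − 0.90484) = 0.99986
Parallel (C5 and C6): 1 − (1 − 0.80252)(1 − 0.73786) = 0.94823
Series (C1, [0.99986], and [0.94823]): 0.78663 × 0.99986 × 0.94823 = 0.746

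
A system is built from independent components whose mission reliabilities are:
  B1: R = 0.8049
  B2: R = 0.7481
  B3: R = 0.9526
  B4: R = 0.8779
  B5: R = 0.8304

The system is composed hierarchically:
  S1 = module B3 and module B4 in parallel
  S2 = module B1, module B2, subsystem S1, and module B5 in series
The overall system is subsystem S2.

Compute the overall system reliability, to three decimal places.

0.497

Parallel (B3 and B4): 1 − (1 − 0.95260)(1 − 0.87790) = 0.99421
Series (B1, B2, [0.99421], and B5): 0.80490 × 0.74810 × 0.99421 × 0.83040 = 0.497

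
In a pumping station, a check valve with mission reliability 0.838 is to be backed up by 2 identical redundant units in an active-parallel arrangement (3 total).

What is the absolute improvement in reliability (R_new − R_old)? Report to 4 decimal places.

R_before = 0.838
R_after = 1 − (1 − 0.838)^3 = 0.9957
ΔR = 0.9957 − 0.838 = 0.1577

0.1577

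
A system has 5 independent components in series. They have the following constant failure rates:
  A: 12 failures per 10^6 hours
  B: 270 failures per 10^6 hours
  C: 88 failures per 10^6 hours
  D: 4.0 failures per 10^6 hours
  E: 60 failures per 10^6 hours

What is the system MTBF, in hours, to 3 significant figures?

2300

Series of exponential components: λ_sys = Σ λ_i
λ_sys = 0.000012 + 0.00027 + 0.000088 + 0.0000040 + 0.000060 = 4.3400e-04 /h
MTBF = 1 / λ_sys = 2300 h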